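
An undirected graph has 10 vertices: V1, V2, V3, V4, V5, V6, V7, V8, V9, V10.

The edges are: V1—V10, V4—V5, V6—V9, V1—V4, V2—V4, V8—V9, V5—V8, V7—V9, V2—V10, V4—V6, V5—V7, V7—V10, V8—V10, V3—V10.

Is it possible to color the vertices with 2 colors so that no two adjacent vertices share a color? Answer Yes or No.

No

The cycle V5-V4-V6-V9-V7-V5 has odd length 5, so it cannot be 2-colored; at least 3 colors are needed.
So 2 colors are not enough.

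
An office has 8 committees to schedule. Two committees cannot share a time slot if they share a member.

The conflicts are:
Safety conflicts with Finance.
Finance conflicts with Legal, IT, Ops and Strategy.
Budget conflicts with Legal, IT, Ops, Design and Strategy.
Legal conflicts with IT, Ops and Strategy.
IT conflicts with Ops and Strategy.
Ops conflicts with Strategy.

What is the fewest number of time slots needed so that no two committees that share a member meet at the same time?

5

Budget, Legal, IT, Ops, Strategy are mutually in conflict, so at least 5 time slots are needed.
Using 5 time slots: Safety=1, Finance=2, Budget=2, Legal=5, IT=4, Ops=3, Design=1, Strategy=1. Every pair that conflicts lands in different time slots.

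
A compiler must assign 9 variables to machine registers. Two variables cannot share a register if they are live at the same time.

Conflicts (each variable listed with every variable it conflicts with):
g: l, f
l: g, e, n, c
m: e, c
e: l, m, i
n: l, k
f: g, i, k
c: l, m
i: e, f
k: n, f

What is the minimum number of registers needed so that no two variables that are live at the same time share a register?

3

The cycle g-l-e-i-f-g has odd length 5, so it cannot be 2-colored; at least 3 registers are needed.
3 registers suffice: g=2, l=1, m=1, e=2, n=3, f=1, c=2, i=3, k=2. Each listed conflict is separated.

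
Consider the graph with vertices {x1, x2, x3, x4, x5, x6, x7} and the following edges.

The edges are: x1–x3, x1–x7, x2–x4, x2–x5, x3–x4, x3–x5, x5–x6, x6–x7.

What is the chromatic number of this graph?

3

The cycle x6-x5-x3-x1-x7-x6 has odd length 5, so it cannot be 2-colored; at least 3 colors are needed.
One proper 3-coloring: x1=2, x2=1, x3=1, x4=2, x5=2, x6=3, x7=1. Every edge joins two different colors.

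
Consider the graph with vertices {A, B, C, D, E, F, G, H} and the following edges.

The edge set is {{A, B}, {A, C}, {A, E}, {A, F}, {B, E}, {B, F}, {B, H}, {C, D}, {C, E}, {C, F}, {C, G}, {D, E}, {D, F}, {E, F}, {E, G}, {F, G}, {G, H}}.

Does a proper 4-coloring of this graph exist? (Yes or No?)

The chromatic number is 4. C, E, F, G form a clique, so at least 4 colors are needed.
4 colors suffice: color 1 → {F, H}; color 2 → {E}; color 3 → {B, C}; color 4 → {A, D, G}.
That is already a proper 4-coloring.

Yes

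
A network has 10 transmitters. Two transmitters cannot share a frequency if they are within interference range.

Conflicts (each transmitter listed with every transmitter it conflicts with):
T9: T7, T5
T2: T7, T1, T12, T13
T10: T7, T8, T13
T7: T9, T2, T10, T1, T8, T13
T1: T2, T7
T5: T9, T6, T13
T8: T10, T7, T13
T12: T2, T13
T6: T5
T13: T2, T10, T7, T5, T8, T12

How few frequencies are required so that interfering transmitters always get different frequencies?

T10, T7, T8, T13 are mutually in conflict, so at least 4 frequencies are needed.
4 frequencies suffice: frequency 1 → {T9, T1, T6, T13}; frequency 2 → {T7, T5, T12}; frequency 3 → {T2, T8}; frequency 4 → {T10}. No two conflicting transmitters share a frequency.

4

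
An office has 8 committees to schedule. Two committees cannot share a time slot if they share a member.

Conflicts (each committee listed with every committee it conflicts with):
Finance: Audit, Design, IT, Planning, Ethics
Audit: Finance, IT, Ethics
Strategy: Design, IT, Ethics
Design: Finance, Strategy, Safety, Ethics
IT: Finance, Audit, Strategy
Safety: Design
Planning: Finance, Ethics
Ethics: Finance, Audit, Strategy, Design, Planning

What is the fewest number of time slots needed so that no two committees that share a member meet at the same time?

Finance, Audit, IT all conflict with each other, so at least 3 time slots are needed.
3 time slots suffice: time slot 1 → {Finance, Strategy, Safety}; time slot 2 → {IT, Ethics}; time slot 3 → {Audit, Design, Planning}. Each listed conflict is separated.

3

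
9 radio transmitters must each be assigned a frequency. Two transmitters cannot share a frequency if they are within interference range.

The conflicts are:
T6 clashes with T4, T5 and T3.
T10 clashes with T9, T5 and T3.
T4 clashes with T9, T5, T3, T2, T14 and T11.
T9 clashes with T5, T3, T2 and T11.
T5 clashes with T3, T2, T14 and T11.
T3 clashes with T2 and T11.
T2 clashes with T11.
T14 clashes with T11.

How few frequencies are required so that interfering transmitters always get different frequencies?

T4, T9, T5, T3, T2, T11 all conflict with each other, so at least 6 frequencies are needed.
6 frequencies suffice: frequency 1 → {T5}; frequency 2 → {T10, T4}; frequency 3 → {T3, T14}; frequency 4 → {T6, T9}; frequency 5 → {T11}; frequency 6 → {T2}. Every pair that conflicts lands in different frequencies.

6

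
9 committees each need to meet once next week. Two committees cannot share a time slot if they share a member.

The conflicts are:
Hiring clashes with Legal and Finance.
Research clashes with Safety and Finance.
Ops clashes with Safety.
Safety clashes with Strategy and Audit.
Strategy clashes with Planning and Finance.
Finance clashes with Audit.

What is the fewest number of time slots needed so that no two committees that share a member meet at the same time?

2

Hiring and Finance conflict, so at least 2 time slots are needed.
Using 2 time slots: Hiring=2, Research=2, Legal=1, Ops=2, Safety=1, Strategy=2, Planning=1, Finance=1, Audit=2. Every pair that conflicts lands in different time slots.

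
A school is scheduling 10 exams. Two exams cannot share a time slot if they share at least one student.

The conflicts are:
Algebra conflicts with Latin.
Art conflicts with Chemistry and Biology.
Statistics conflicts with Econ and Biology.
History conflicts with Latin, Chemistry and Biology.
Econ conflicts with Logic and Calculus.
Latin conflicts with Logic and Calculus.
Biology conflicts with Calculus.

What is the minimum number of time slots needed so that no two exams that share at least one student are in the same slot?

2

Latin and Logic conflict, so at least 2 time slots are needed.
2 time slots suffice: time slot 1 → {Econ, Latin, Chemistry, Biology}; time slot 2 → {Algebra, Art, Statistics, History, Logic, Calculus}. Each listed conflict is separated.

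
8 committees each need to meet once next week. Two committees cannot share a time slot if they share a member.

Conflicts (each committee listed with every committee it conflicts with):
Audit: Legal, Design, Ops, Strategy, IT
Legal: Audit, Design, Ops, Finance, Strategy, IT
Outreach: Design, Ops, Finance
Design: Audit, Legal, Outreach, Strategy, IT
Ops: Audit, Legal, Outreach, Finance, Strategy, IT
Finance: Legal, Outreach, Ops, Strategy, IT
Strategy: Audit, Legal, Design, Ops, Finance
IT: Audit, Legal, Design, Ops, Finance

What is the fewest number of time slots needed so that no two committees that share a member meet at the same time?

Audit, Legal, Ops, Strategy are mutually in conflict, so at least 4 time slots are needed.
4 time slots suffice: time slot 1 → {Design, Ops}; time slot 2 → {Legal, Outreach}; time slot 3 → {Strategy, IT}; time slot 4 → {Audit, Finance}. Every pair that conflicts lands in different time slots.

4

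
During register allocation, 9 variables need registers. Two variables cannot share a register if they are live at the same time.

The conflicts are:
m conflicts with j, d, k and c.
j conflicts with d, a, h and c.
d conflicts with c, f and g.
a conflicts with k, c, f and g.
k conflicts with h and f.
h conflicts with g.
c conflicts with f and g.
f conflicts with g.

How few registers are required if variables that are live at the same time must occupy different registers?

4

a, c, f, g pairwise conflict, so at least 4 registers are needed.
4 registers suffice: register 1 → {k, c}; register 2 → {d, a, h}; register 3 → {j, g}; register 4 → {m, f}. No two conflicting variables share a register.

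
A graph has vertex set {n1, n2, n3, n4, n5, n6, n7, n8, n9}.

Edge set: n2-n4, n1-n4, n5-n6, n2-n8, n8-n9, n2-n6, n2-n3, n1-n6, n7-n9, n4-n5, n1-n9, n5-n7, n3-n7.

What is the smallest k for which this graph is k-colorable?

The cycle n7-n5-n6-n2-n3-n7 has odd length 5, so it cannot be 2-colored; at least 3 colors are needed.
3 colors suffice: color red → {n1, n2, n5}; color blue → {n3, n4, n6, n9}; color green → {n7, n8}. No two adjacent vertices share a color.

3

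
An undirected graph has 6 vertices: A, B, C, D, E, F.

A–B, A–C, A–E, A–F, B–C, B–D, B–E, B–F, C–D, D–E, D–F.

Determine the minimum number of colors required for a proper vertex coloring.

B, D, F are mutually adjacent, so at least 3 colors are needed.
3 colors suffice: A=2, B=1, C=3, D=2, E=3, F=3. Every edge joins two different colors.

3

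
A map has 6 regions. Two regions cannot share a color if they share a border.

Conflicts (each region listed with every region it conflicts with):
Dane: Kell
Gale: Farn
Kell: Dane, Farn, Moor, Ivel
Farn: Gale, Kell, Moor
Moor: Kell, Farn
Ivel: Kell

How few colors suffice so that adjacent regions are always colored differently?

Kell, Farn, Moor are mutually in conflict, so at least 3 colors are needed.
3 colors suffice: color 1 → {Gale, Kell}; color 2 → {Dane, Farn, Ivel}; color 3 → {Moor}. No two conflicting regions share a color.

3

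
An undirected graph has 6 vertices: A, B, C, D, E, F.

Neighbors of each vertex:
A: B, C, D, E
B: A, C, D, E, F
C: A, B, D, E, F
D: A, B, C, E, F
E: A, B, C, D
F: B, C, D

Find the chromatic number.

5

A, B, C, D, E form a clique, so at least 5 colors are needed.
5 colors suffice: color 1 → {C}; color 2 → {B}; color 3 → {D}; color 4 → {E, F}; color 5 → {A}. Each edge has distinct colors on its endpoints.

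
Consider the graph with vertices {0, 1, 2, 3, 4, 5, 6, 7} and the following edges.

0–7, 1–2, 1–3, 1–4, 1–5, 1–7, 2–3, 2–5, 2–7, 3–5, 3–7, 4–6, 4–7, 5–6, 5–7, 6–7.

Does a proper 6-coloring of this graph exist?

Yes

The chromatic number is 5. 1, 2, 3, 5, 7 form a clique, so at least 5 colors are needed.
One proper 5-coloring: 0=blue, 1=blue, 2=purple, 3=yellow, 4=green, 5=green, 6=blue, 7=red.
Since 6 ≥ 5, a proper 6-coloring certainly exists.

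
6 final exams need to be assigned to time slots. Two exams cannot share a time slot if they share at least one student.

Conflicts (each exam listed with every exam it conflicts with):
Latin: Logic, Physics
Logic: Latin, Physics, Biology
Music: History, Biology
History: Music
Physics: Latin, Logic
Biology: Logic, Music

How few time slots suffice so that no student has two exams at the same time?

Latin, Logic, Physics are mutually in conflict, so at least 3 time slots are needed.
3 time slots suffice: time slot 1 → {Logic, Music}; time slot 2 → {Latin, History, Biology}; time slot 3 → {Physics}. Every pair that conflicts lands in different time slots.

3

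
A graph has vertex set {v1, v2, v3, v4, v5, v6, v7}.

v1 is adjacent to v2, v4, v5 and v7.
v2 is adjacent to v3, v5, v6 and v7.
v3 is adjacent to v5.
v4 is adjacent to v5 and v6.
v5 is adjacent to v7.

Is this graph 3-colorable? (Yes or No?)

v1, v2, v5, v7 are mutually adjacent (a clique of size 4), so at least 4 colors are needed.
So 3 colors are not enough.

No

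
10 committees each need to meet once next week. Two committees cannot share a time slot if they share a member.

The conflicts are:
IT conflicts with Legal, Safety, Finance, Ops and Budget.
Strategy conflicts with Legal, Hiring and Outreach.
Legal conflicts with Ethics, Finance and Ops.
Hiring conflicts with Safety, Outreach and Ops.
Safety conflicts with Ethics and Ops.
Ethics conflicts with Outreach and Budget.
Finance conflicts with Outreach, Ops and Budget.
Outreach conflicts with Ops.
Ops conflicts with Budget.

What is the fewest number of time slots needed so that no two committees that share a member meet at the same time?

4

IT, Legal, Finance, Ops all conflict with each other, so at least 4 time slots are needed.
Using 4 time slots: IT=4, Strategy=1, Legal=2, Hiring=3, Safety=2, Ethics=1, Finance=3, Outreach=2, Ops=1, Budget=2. Every pair that conflicts lands in different time slots.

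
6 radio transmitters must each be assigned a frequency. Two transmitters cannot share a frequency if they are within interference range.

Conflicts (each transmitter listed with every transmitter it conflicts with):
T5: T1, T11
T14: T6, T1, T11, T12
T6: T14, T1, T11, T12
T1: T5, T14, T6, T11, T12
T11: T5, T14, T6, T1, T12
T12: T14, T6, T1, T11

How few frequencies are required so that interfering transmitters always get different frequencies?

5

T14, T6, T1, T11, T12 all conflict with each other, so at least 5 frequencies are needed.
Using 5 frequencies: T5=3, T14=4, T6=5, T1=2, T11=1, T12=3. Every pair that conflicts lands in different frequencies.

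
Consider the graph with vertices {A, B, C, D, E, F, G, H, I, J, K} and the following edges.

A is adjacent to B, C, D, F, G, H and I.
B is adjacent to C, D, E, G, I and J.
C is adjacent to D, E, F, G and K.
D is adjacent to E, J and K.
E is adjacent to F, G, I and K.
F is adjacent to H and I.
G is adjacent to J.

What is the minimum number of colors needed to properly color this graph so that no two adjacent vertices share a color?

A, B, C, G are pairwise adjacent (a clique of size 4), so at least 4 colors are needed.
A valid assignment using 4 colors: A=blue, B=green, C=red, D=yellow, E=blue, F=green, G=yellow, H=red, I=red, J=red, K=green. No two adjacent vertices share a color.

4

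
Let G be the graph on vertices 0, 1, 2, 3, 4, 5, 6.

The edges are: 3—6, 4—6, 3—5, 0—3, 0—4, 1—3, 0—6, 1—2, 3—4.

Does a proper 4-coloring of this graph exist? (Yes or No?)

Yes

The chromatic number is 4. 0, 3, 4, 6 form a clique, so at least 4 colors are needed.
4 colors suffice: 0=green, 1=blue, 2=red, 3=red, 4=yellow, 5=blue, 6=blue.
That is already a proper 4-coloring.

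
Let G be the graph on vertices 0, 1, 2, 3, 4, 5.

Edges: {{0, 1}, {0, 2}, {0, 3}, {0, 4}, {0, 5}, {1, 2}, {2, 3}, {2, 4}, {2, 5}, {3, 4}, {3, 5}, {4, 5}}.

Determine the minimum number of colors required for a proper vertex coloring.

0, 2, 3, 4, 5 are mutually adjacent (a clique of size 5), so at least 5 colors are needed.
5 colors suffice: color red → {0}; color blue → {2}; color green → {1, 4}; color yellow → {5}; color purple → {3}. Every edge joins two different colors.

5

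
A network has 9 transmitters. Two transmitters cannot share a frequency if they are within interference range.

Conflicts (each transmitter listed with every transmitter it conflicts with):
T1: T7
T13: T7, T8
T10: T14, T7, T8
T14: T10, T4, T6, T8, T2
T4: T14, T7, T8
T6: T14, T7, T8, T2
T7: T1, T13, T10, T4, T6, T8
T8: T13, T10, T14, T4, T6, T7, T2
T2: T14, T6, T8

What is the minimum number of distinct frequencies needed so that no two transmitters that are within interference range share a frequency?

4

T14, T6, T8, T2 pairwise conflict, so at least 4 frequencies are needed.
Using 4 frequencies: T1=1, T13=3, T10=3, T14=2, T4=3, T6=3, T7=2, T8=1, T2=4. Every pair that conflicts lands in different frequencies.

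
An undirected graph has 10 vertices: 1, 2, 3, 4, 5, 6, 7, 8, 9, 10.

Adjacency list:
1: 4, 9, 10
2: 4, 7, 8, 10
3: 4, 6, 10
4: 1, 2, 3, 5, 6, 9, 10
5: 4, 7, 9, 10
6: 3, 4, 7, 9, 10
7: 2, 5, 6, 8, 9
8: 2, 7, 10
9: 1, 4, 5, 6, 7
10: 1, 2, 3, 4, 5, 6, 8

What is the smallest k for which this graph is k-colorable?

3, 4, 6, 10 are mutually adjacent (a clique of size 4), so at least 4 colors are needed.
A valid assignment using 4 colors: 1=c, 2=c, 3=d, 4=b, 5=c, 6=c, 7=a, 8=b, 9=d, 10=a. No two adjacent vertices share a color.

4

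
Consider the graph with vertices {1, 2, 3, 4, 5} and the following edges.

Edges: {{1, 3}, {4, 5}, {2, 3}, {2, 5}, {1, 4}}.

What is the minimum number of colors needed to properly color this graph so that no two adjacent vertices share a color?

The cycle 3-2-5-4-1-3 has odd length 5, so it cannot be 2-colored; at least 3 colors are needed.
3 colors suffice: 1=red, 2=blue, 3=green, 4=blue, 5=red. Every edge joins two different colors.

3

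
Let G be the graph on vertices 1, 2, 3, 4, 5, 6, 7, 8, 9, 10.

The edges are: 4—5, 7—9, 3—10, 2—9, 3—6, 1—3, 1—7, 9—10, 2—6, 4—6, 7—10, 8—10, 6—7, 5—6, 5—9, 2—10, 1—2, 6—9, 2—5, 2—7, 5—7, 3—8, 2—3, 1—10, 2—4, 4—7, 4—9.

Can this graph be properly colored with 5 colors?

No

2, 4, 5, 6, 7, 9 are mutually adjacent (a clique of size 6), so at least 6 colors are needed.
So 5 colors are not enough.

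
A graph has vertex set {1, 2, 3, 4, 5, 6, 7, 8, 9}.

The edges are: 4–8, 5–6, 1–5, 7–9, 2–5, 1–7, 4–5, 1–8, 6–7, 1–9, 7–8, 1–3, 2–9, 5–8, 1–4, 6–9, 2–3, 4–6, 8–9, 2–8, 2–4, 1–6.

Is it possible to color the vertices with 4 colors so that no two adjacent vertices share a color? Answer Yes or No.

The chromatic number is 4. 1, 4, 5, 6 are pairwise adjacent (a clique of size 4), so at least 4 colors are needed.
4 colors suffice: color red → {1, 2}; color blue → {3, 6, 8}; color green → {4, 9}; color yellow → {5, 7}.
That is already a proper 4-coloring.

Yes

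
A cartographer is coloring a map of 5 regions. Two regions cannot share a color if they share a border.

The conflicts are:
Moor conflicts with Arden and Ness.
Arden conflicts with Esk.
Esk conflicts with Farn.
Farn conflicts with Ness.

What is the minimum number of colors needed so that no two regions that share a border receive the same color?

3

The cycle Ness-Moor-Arden-Esk-Farn-Ness has odd length 5, so it cannot be 2-colored; at least 3 colors are needed.
3 colors suffice: color 1 → {Arden, Ness}; color 2 → {Moor, Farn}; color 3 → {Esk}. Every pair that conflicts lands in different colors.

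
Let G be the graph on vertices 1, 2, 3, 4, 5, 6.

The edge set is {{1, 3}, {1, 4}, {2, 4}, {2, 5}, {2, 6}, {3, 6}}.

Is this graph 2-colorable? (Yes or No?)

No

The cycle 2-4-1-3-6-2 has odd length 5, so it cannot be 2-colored; at least 3 colors are needed.
So 2 colors are not enough.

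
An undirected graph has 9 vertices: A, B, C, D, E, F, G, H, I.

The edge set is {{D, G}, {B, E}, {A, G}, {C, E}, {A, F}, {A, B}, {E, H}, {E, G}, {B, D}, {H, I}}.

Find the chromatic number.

B and D are adjacent, so at least 2 colors are needed.
2 colors suffice: color red → {A, D, E, I}; color blue → {B, C, F, G, H}. Every edge joins two different colors.

2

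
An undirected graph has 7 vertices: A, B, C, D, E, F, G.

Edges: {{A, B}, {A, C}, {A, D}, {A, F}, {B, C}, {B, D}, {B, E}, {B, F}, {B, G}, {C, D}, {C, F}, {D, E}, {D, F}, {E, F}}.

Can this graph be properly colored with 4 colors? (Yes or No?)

A, B, C, D, F are mutually adjacent (a clique of size 5), so at least 5 colors are needed.
So 4 colors are not enough.

No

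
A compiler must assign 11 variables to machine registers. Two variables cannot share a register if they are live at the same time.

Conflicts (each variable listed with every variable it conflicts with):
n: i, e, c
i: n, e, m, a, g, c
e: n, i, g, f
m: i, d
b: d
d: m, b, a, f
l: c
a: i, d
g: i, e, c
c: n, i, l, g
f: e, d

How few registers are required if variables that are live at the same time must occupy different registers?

3

n, i, e all conflict with each other, so at least 3 registers are needed.
3 registers suffice: register 1 → {i, d, l}; register 2 → {e, m, b, a, c}; register 3 → {n, g, f}. Each listed conflict is separated.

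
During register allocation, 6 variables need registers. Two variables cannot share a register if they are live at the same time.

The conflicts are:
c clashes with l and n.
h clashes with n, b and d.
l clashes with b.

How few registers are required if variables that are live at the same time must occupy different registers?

The cycle h-b-l-c-n-h has odd length 5, so it cannot be 2-colored; at least 3 registers are needed.
3 registers suffice: register 1 → {h, l}; register 2 → {c, b, d}; register 3 → {n}. Each listed conflict is separated.

3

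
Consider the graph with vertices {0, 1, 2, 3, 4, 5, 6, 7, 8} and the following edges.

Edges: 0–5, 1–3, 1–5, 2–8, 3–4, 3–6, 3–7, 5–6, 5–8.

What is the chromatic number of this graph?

2

3 and 6 are adjacent, so at least 2 colors are needed.
A valid assignment using 2 colors: 0=blue, 1=blue, 2=red, 3=red, 4=blue, 5=red, 6=blue, 7=blue, 8=blue. Each edge has distinct colors on its endpoints.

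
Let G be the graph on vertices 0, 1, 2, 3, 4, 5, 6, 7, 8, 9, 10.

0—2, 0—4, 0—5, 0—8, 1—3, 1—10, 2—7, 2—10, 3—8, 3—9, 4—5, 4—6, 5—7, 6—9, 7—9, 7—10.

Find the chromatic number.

0, 4, 5 are mutually adjacent, so at least 3 colors are needed.
A valid assignment using 3 colors: 0=a, 1=b, 2=b, 3=a, 4=c, 5=b, 6=a, 7=a, 8=b, 9=b, 10=c. Each edge has distinct colors on its endpoints.

3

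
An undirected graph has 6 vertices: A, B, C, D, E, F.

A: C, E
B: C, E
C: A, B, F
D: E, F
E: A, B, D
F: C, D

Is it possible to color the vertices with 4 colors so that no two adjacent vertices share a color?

Yes

The chromatic number is 3. The cycle F-C-A-E-D-F has odd length 5, so it cannot be 2-colored; at least 3 colors are needed.
One proper 3-coloring: A=2, B=2, C=1, D=3, E=1, F=2.
Since 4 ≥ 3, a proper 4-coloring certainly exists.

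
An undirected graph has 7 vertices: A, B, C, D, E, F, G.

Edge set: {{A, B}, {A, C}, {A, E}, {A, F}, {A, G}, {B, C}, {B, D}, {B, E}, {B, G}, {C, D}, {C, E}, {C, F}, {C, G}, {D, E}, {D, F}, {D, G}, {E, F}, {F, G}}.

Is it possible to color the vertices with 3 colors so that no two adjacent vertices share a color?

No

A, B, C, G form a clique, so at least 4 colors are needed.
So 3 colors are not enough.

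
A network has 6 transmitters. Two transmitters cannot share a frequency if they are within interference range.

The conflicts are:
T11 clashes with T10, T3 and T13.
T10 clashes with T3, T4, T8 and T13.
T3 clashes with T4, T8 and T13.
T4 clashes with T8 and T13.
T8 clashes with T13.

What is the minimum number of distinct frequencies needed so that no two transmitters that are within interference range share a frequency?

T10, T3, T4, T8, T13 pairwise conflict, so at least 5 frequencies are needed.
5 frequencies suffice: frequency 1 → {T10}; frequency 2 → {T13}; frequency 3 → {T3}; frequency 4 → {T11, T4}; frequency 5 → {T8}. Every pair that conflicts lands in different frequencies.

5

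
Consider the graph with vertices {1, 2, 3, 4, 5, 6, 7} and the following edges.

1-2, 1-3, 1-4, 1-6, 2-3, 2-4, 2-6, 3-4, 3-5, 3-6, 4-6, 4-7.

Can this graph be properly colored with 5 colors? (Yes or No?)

Yes

The chromatic number is 5. 1, 2, 3, 4, 6 form a clique, so at least 5 colors are needed.
5 colors suffice: 1=yellow, 2=purple, 3=red, 4=blue, 5=blue, 6=green, 7=red.
That is already a proper 5-coloring.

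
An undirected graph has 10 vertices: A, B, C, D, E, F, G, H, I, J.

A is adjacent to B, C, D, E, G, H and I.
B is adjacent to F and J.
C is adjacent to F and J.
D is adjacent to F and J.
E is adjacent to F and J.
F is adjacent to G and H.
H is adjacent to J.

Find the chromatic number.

2

D and J are adjacent, so at least 2 colors are needed.
2 colors suffice: color 1 → {A, F, J}; color 2 → {B, C, D, E, G, H, I}. No two adjacent vertices share a color.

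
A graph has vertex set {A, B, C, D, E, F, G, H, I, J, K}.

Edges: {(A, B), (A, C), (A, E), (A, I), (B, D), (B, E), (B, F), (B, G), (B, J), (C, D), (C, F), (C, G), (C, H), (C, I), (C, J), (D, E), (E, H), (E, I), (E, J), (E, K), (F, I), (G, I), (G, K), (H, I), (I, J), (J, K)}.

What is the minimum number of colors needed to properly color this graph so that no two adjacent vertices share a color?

B, D, E are mutually adjacent, so at least 3 colors are needed.
3 colors suffice: A=green, B=red, C=blue, D=green, E=blue, F=green, G=green, H=green, I=red, J=green, K=red. Each edge has distinct colors on its endpoints.

3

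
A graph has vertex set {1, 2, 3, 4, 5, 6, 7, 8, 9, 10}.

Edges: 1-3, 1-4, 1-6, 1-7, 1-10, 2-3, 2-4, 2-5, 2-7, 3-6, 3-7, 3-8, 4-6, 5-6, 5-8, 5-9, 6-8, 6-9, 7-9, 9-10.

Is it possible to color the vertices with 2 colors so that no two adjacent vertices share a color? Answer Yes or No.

No

5, 6, 9 are pairwise adjacent, so at least 3 colors are needed.
So 2 colors are not enough.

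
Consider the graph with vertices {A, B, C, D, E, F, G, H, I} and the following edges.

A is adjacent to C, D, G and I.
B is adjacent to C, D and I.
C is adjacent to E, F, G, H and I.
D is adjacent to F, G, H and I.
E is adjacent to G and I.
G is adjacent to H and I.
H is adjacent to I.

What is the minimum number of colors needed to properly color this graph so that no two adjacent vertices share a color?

D, G, H, I are pairwise adjacent (a clique of size 4), so at least 4 colors are needed.
One proper 4-coloring: A=4, B=3, C=1, D=1, E=4, F=2, G=3, H=4, I=2. No two adjacent vertices share a color.

4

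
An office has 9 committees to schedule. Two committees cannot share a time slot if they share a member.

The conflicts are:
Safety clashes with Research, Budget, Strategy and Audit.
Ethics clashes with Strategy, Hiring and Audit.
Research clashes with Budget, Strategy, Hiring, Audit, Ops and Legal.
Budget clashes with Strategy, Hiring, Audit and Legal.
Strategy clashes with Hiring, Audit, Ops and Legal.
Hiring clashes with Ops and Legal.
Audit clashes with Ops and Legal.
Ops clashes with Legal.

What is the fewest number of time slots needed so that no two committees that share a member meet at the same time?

5

Safety, Research, Budget, Strategy, Audit all conflict with each other, so at least 5 time slots are needed.
5 time slots suffice: Safety=4, Ethics=2, Research=2, Budget=5, Strategy=1, Hiring=3, Audit=3, Ops=5, Legal=4. Each listed conflict is separated.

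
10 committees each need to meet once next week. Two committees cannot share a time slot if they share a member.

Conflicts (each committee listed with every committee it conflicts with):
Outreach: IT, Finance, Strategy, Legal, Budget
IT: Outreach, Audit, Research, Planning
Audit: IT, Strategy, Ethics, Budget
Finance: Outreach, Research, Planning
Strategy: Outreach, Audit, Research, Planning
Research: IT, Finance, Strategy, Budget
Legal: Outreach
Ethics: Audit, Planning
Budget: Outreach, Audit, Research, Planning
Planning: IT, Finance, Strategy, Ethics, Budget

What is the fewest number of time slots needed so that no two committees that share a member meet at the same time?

2

Outreach and Budget conflict, so at least 2 time slots are needed.
2 time slots suffice: Outreach=1, IT=2, Audit=1, Finance=2, Strategy=2, Research=1, Legal=2, Ethics=2, Budget=2, Planning=1. Each listed conflict is separated.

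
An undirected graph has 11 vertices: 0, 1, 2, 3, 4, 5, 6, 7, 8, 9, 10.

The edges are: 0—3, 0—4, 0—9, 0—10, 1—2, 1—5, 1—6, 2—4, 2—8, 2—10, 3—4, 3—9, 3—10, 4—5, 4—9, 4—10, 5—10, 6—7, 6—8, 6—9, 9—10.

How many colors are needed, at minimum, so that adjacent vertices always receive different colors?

5

0, 3, 4, 9, 10 are mutually adjacent (a clique of size 5), so at least 5 colors are needed.
5 colors suffice: color red → {6, 10}; color blue → {1, 4, 7, 8}; color green → {2, 5, 9}; color yellow → {0}; color purple → {3}. No two adjacent vertices share a color.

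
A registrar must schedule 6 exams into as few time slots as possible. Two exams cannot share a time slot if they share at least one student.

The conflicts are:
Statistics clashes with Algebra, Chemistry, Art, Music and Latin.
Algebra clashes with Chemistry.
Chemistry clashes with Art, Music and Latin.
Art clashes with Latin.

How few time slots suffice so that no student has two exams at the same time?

4

Statistics, Chemistry, Art, Latin are mutually in conflict, so at least 4 time slots are needed.
A valid assignment using 4 time slots: Statistics=1, Algebra=3, Chemistry=2, Art=4, Music=3, Latin=3. No two conflicting exams share a time slot.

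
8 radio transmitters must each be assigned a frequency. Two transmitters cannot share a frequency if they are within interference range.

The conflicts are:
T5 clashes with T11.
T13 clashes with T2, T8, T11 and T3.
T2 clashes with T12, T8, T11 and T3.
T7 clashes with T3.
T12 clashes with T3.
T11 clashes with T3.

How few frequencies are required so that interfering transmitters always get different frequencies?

T13, T2, T11, T3 pairwise conflict, so at least 4 frequencies are needed.
A valid assignment using 4 frequencies: T5=1, T13=4, T2=2, T7=2, T12=3, T8=1, T11=3, T3=1. Each listed conflict is separated.

4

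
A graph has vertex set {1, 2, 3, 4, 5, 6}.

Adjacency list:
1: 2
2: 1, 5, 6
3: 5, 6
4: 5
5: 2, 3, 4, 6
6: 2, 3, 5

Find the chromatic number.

2, 5, 6 form a triangle, so at least 3 colors are needed.
3 colors suffice: color a → {1, 5}; color b → {2, 3, 4}; color c → {6}. Every edge joins two different colors.

3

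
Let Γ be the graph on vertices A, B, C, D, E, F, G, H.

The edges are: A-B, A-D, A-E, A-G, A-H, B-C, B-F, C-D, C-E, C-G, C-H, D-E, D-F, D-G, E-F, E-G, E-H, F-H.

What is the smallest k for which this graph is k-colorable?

4

C, D, E, G form a clique, so at least 4 colors are needed.
4 colors suffice: color red → {B, E}; color blue → {D, H}; color green → {A, C, F}; color yellow → {G}. Each edge has distinct colors on its endpoints.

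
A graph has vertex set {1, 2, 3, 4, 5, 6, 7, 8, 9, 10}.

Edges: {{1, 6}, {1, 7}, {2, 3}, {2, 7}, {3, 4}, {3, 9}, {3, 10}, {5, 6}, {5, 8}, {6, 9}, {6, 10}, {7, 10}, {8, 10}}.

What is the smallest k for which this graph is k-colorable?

2 and 3 are adjacent, so at least 2 colors are needed.
A valid assignment using 2 colors: 1=blue, 2=blue, 3=red, 4=blue, 5=blue, 6=red, 7=red, 8=red, 9=blue, 10=blue. Every edge joins two different colors.

2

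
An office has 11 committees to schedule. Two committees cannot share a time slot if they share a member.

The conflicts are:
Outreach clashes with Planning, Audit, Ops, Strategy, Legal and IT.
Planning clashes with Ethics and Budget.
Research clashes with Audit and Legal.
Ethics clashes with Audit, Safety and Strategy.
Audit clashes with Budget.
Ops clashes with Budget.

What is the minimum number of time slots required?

2

Planning and Budget conflict, so at least 2 time slots are needed.
2 time slots suffice: Outreach=1, Planning=2, Research=1, Ethics=1, Audit=2, Safety=2, Ops=2, Strategy=2, Budget=1, Legal=2, IT=2. Every pair that conflicts lands in different time slots.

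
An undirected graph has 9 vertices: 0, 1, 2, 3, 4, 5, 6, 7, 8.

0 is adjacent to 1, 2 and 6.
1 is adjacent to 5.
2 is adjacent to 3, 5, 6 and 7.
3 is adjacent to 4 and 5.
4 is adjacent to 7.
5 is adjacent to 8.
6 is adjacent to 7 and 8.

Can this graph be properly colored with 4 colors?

The chromatic number is 3. 2, 3, 5 are pairwise adjacent, so at least 3 colors are needed.
3 colors suffice: color a → {1, 2, 4, 8}; color b → {5, 6}; color c → {0, 3, 7}.
Since 4 ≥ 3, a proper 4-coloring certainly exists.

Yes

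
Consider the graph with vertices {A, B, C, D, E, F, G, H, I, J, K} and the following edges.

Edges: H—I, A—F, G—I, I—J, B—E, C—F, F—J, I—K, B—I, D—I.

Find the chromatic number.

2

F and J are adjacent, so at least 2 colors are needed.
2 colors suffice: color 1 → {E, F, I}; color 2 → {A, B, C, D, G, H, J, K}. No two adjacent vertices share a color.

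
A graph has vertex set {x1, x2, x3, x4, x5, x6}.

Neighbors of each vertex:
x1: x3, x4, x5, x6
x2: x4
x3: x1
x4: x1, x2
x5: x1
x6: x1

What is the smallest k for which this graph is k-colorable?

x1 and x5 are adjacent, so at least 2 colors are needed.
One proper 2-coloring: x1=R, x2=R, x3=B, x4=B, x5=B, x6=B. Each edge has distinct colors on its endpoints.

2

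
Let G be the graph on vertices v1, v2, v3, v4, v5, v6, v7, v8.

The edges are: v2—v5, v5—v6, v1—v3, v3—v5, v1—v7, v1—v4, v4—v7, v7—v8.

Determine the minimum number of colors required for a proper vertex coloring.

v1, v4, v7 are mutually adjacent, so at least 3 colors are needed.
3 colors suffice: color 1 → {v1, v5, v8}; color 2 → {v2, v3, v6, v7}; color 3 → {v4}. No two adjacent vertices share a color.

3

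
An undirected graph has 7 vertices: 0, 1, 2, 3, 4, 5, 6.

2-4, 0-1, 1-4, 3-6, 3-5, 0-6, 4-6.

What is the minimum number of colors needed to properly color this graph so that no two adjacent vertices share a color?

1 and 4 are adjacent, so at least 2 colors are needed.
A valid assignment using 2 colors: 0=red, 1=blue, 2=blue, 3=red, 4=red, 5=blue, 6=blue. No two adjacent vertices share a color.

2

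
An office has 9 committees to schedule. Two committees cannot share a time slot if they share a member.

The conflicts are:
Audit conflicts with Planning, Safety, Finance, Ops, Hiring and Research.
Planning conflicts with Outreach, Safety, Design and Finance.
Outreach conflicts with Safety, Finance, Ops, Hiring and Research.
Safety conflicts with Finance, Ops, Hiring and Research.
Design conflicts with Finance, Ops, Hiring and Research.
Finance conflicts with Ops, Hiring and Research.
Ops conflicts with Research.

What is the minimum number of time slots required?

Audit, Safety, Finance, Ops, Research all conflict with each other, so at least 5 time slots are needed.
5 time slots suffice: time slot 1 → {Finance}; time slot 2 → {Safety, Design}; time slot 3 → {Audit, Outreach}; time slot 4 → {Planning, Hiring, Research}; time slot 5 → {Ops}. Each listed conflict is separated.

5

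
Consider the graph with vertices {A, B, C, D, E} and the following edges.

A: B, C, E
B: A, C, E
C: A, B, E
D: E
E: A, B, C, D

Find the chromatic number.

A, B, C, E are pairwise adjacent (a clique of size 4), so at least 4 colors are needed.
4 colors suffice: color red → {E}; color blue → {C, D}; color green → {B}; color yellow → {A}. Each edge has distinct colors on its endpoints.

4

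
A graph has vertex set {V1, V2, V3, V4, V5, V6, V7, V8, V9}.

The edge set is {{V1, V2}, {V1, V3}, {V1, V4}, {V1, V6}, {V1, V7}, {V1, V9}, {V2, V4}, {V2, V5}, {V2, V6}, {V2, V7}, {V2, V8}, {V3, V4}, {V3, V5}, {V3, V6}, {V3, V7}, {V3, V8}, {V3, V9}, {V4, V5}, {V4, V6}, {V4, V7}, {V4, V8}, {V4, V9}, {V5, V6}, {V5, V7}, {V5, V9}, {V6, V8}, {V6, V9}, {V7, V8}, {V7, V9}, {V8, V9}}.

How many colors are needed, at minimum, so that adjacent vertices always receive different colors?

5

V1, V3, V4, V7, V9 are mutually adjacent (a clique of size 5), so at least 5 colors are needed.
One proper 5-coloring: V1=purple, V2=blue, V3=yellow, V4=red, V5=purple, V6=green, V7=green, V8=purple, V9=blue. Every edge joins two different colors.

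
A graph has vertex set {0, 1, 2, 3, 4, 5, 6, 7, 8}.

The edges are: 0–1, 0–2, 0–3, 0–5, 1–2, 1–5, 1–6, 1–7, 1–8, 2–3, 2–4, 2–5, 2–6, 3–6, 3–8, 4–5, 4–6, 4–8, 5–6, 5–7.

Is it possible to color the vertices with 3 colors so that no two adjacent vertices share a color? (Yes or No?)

No

0, 1, 2, 5 form a clique, so at least 4 colors are needed.
So 3 colors are not enough.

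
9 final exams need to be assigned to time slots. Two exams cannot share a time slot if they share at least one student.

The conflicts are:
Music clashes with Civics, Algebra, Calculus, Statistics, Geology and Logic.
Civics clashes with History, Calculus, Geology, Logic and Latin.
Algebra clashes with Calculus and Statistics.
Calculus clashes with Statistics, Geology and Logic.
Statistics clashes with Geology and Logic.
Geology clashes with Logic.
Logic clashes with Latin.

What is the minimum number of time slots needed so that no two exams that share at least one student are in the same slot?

5

Music, Civics, Calculus, Geology, Logic are mutually in conflict, so at least 5 time slots are needed.
A valid assignment using 5 time slots: Music=2, Civics=4, History=1, Algebra=1, Calculus=3, Statistics=4, Geology=5, Logic=1, Latin=2. No two conflicting exams share a time slot.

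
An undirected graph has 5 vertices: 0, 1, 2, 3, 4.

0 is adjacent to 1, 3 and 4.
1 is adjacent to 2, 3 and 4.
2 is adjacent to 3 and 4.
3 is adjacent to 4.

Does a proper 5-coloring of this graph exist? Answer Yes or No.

The chromatic number is 4. 0, 1, 3, 4 form a clique, so at least 4 colors are needed.
4 colors suffice: 0=d, 1=a, 2=d, 3=c, 4=b.
Since 5 ≥ 4, a proper 5-coloring certainly exists.

Yes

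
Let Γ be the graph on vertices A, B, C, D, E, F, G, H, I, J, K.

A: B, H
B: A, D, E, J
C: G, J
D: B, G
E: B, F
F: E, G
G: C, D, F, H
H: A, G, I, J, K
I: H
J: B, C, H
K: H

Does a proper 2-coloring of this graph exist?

No

The cycle H-A-B-D-G-H has odd length 5, so it cannot be 2-colored; at least 3 colors are needed.
So 2 colors are not enough.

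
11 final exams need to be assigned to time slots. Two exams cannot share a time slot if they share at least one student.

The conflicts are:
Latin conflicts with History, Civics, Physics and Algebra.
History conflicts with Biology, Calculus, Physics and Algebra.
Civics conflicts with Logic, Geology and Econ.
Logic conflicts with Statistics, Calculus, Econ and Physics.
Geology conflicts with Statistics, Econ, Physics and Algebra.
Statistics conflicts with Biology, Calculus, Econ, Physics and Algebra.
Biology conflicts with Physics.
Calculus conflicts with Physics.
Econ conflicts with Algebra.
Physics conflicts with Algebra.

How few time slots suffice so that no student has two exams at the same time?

4

Latin, History, Physics, Algebra are mutually in conflict, so at least 4 time slots are needed.
A valid assignment using 4 time slots: Latin=4, History=2, Civics=2, Logic=3, Geology=4, Statistics=2, Biology=3, Calculus=4, Econ=1, Physics=1, Algebra=3. No two conflicting exams share a time slot.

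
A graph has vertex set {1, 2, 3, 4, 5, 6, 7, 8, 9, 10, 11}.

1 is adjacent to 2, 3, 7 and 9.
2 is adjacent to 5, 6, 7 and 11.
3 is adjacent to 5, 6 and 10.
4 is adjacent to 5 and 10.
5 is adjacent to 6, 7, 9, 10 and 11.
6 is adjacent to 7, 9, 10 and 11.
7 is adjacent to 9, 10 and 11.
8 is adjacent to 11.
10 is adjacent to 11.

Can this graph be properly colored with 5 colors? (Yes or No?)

Yes

The chromatic number is 5. 5, 6, 7, 10, 11 are mutually adjacent (a clique of size 5), so at least 5 colors are needed.
5 colors suffice: color red → {1, 5, 8}; color blue → {3, 4, 7}; color green → {6}; color yellow → {9, 11}; color purple → {2, 10}.
That is already a proper 5-coloring.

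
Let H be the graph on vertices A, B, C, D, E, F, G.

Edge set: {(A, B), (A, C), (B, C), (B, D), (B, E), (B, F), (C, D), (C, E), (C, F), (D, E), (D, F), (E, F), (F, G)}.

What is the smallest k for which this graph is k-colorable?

5

B, C, D, E, F form a clique, so at least 5 colors are needed.
A valid assignment using 5 colors: A=1, B=3, C=2, D=5, E=4, F=1, G=2. No two adjacent vertices share a color.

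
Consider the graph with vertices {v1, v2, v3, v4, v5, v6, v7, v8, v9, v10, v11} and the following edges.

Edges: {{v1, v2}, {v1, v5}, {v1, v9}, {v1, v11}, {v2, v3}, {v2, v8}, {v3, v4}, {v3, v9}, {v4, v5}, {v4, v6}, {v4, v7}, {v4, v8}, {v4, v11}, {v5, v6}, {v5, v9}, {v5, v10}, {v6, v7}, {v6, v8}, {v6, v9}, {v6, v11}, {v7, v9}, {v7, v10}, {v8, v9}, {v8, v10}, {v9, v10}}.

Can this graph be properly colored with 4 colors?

Yes

The chromatic number is 3. v8, v9, v10 are mutually adjacent, so at least 3 colors are needed.
One proper 3-coloring: v1=blue, v2=red, v3=blue, v4=red, v5=green, v6=blue, v7=green, v8=green, v9=red, v10=blue, v11=green.
Since 4 ≥ 3, a proper 4-coloring certainly exists.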